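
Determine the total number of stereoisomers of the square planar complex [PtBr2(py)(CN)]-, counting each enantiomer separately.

In a square planar complex each vertex has one trans partner and two cis neighbours.
There are 2 geometric isomers: Br cis; Br trans.
Each arrangement has an internal mirror plane or centre of symmetry, so none is chiral.

2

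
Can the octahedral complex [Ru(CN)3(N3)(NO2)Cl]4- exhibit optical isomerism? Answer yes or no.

The distinct arrangements are (4 in all): CN mer (3 arrangements); CN fac (chiral).
One of these lacks any improper symmetry element and so occurs as an enantiomeric pair, giving 4 + 1 = 5 stereoisomers in total.

yes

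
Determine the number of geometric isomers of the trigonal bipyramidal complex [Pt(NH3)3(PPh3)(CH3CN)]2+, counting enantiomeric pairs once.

4

A trigonal bipyramid has two axial and three equatorial sites, which are chemically inequivalent.
Systematic placement gives 4 geometric isomers: PPh3 equatorial, CH3CN axial; PPh3 axial, CH3CN axial; PPh3 equatorial, CH3CN equatorial; PPh3 axial, CH3CN equatorial.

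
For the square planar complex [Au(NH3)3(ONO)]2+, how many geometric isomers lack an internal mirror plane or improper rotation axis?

In a square planar complex each vertex has one trans partner and two cis neighbours.
Only one geometric arrangement is possible.

0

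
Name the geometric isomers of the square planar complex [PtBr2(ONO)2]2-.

cis and trans

Systematic placement gives 2 geometric isomers: Br cis; Br trans.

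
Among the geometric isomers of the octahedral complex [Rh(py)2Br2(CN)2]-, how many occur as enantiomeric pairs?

1

In an octahedral complex each vertex has one trans partner and four cis neighbours.
There are 5 geometric isomers: py trans, Br trans, CN trans; py cis, Br trans, CN cis; py trans, Br cis, CN cis; py cis, Br cis, CN cis (chiral); py cis, Br cis, CN trans.
One of these lacks any improper symmetry element and so occurs as an enantiomeric pair, giving 5 + 1 = 6 stereoisomers in total.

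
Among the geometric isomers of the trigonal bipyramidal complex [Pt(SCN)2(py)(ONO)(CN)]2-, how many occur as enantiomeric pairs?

In a trigonal bipyramid the two axial positions differ from the three equatorial ones.
Exhaustive case analysis gives 7 geometric isomers.
Of these, 3 lack any improper symmetry element and so occur as enantiomeric pairs, giving 7 + 3 = 10 stereoisomers in total.

3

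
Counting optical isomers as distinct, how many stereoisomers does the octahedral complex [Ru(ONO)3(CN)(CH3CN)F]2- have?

5

In an octahedral complex each vertex has one trans partner and four cis neighbours.
Systematic placement gives 4 geometric isomers: ONO mer (3 arrangements); ONO fac (chiral).
One of these lacks any improper symmetry element and so occurs as an enantiomeric pair, giving 4 + 1 = 5 stereoisomers in total.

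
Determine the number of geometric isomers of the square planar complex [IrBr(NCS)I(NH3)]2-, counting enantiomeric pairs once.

A square has two trans pairs of vertices; adjacent vertices are cis.
There are 3 geometric isomers: (Br/NCS trans, I/NH3 trans); (Br/NH3 trans, I/NCS trans); (Br/I trans, NCS/NH3 trans).

3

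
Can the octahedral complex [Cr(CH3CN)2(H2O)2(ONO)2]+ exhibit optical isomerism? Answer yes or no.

An octahedron has six vertices in three trans pairs; every non-trans pair is cis.
Systematic placement gives 5 geometric isomers: CH3CN trans, H2O trans, ONO trans; CH3CN trans, H2O cis, ONO cis; CH3CN cis, H2O cis, ONO trans; CH3CN cis, H2O cis, ONO cis (chiral); CH3CN cis, H2O trans, ONO cis.
One of these lacks any improper symmetry element and so occurs as an enantiomeric pair, giving 5 + 1 = 6 stereoisomers in total.

yes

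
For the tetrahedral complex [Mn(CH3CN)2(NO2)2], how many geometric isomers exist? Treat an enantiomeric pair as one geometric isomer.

1

All four vertices of a tetrahedron are equivalent and mutually adjacent, so cis/trans isomerism cannot arise.
Only one geometric arrangement is possible.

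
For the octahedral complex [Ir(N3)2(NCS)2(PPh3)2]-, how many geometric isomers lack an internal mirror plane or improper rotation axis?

1

An octahedron has six vertices in three trans pairs; every non-trans pair is cis.
Working through the distinct placements yields 5 geometric isomers: N3 trans, NCS trans, PPh3 trans; N3 trans, NCS cis, PPh3 cis; N3 cis, NCS cis, PPh3 trans; N3 cis, NCS cis, PPh3 cis (chiral); N3 cis, NCS trans, PPh3 cis.
One of these lacks any improper symmetry element and so occurs as an enantiomeric pair, giving 5 + 1 = 6 stereoisomers in total.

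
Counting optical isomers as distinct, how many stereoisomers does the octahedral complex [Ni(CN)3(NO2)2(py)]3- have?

3

The distinct arrangements are (3 in all): CN mer, NO2 cis; CN mer, NO2 trans; CN fac, NO2 cis.
Each arrangement has an internal mirror plane or centre of symmetry, so none is chiral.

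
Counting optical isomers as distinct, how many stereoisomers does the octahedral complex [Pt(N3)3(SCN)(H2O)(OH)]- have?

In an octahedral complex each vertex has one trans partner and four cis neighbours.
Working through the distinct placements yields 4 geometric isomers: N3 mer (3 arrangements); N3 fac (chiral).
One of these lacks any improper symmetry element and so occurs as an enantiomeric pair, giving 4 + 1 = 5 stereoisomers in total.

5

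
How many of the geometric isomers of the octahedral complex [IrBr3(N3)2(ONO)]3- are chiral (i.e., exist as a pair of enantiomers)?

0

An octahedron has six vertices in three trans pairs; every non-trans pair is cis.
The distinct arrangements are (3 in all): Br mer, N3 cis; Br mer, N3 trans; Br fac, N3 cis.
Each arrangement has an internal mirror plane or centre of symmetry, so none is chiral.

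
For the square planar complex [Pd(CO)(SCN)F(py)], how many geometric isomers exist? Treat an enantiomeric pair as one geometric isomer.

3

In a square planar complex each vertex has one trans partner and two cis neighbours.
Working through the distinct placements yields 3 geometric isomers: (CO/SCN trans, F/py trans); (CO/py trans, F/SCN trans); (CO/F trans, SCN/py trans).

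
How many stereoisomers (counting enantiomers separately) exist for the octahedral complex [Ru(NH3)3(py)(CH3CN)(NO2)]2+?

Working through the distinct placements yields 4 geometric isomers: NH3 mer (3 arrangements); NH3 fac (chiral).
One of these lacks any improper symmetry element and so occurs as an enantiomeric pair, giving 4 + 1 = 5 stereoisomers in total.

5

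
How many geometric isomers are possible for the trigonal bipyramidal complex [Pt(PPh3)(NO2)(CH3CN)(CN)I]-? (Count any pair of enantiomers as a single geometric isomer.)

A trigonal bipyramid has two axial and three equatorial sites, which are chemically inequivalent.
Placing the ligands in turn and identifying arrangements related by rotation or reflection leaves 10 distinct geometric isomers.

10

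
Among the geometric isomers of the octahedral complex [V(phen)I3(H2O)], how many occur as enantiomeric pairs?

0

Each phen is bidentate and must span two cis positions.
Systematic placement gives 2 geometric isomers: I fac; I mer.
Each arrangement has an internal mirror plane or centre of symmetry, so none is chiral.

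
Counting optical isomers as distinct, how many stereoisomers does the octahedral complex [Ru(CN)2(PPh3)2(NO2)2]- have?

6

The distinct arrangements are (5 in all): CN trans, PPh3 trans, NO2 trans; CN trans, PPh3 cis, NO2 cis; CN cis, PPh3 trans, NO2 cis; CN cis, PPh3 cis, NO2 cis (chiral); CN cis, PPh3 cis, NO2 trans.
One of these lacks any improper symmetry element and so occurs as an enantiomeric pair, giving 5 + 1 = 6 stereoisomers in total.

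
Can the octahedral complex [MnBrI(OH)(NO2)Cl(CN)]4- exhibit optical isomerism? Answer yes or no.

In an octahedral complex each vertex has one trans partner and four cis neighbours.
Placing the ligands in turn and identifying arrangements related by rotation or reflection leaves 15 distinct geometric isomers.
Of these, 15 lack any improper symmetry element and so occur as enantiomeric pairs, giving 15 + 15 = 30 stereoisomers in total.

yes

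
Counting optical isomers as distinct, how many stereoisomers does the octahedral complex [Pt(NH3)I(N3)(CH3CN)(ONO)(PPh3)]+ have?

30

An octahedron has six vertices in three trans pairs; every non-trans pair is cis.
Placing the ligands in turn and identifying arrangements related by rotation or reflection leaves 15 distinct geometric isomers.
Of these, 15 lack any improper symmetry element and so occur as enantiomeric pairs, giving 15 + 15 = 30 stereoisomers in total.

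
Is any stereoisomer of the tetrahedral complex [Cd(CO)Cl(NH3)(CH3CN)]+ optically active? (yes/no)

yes

All four vertices of a tetrahedron are equivalent and mutually adjacent, so cis/trans isomerism cannot arise.
Only one geometric arrangement is possible; it has no improper symmetry element, so it exists as a pair of enantiomers (2 stereoisomers).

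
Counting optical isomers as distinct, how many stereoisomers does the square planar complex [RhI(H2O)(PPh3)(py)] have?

A square has two trans pairs of vertices; adjacent vertices are cis.
Working through the distinct placements yields 3 geometric isomers: (H2O/PPh3 trans, I/py trans); (H2O/py trans, I/PPh3 trans); (H2O/I trans, PPh3/py trans).
Each arrangement has an internal mirror plane or centre of symmetry, so none is chiral.

3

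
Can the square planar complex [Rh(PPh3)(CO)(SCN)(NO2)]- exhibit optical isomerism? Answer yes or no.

Systematic placement gives 3 geometric isomers: (CO/PPh3 trans, NO2/SCN trans); (CO/SCN trans, NO2/PPh3 trans); (CO/NO2 trans, PPh3/SCN trans).
Each arrangement has an internal mirror plane or centre of symmetry, so none is chiral.

no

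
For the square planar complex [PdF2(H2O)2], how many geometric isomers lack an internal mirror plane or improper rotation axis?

The distinct arrangements are (2 in all): F cis; F trans.
Each arrangement has an internal mirror plane or centre of symmetry, so none is chiral.

0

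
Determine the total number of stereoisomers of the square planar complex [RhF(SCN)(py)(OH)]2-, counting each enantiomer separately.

Systematic placement gives 3 geometric isomers: (F/SCN trans, OH/py trans); (F/py trans, OH/SCN trans); (F/OH trans, SCN/py trans).
Each arrangement has an internal mirror plane or centre of symmetry, so none is chiral.

3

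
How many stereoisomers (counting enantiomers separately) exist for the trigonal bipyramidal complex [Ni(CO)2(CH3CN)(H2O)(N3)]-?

10

Exhaustive case analysis gives 7 geometric isomers.
Of these, 3 lack any improper symmetry element and so occur as enantiomeric pairs, giving 7 + 3 = 10 stereoisomers in total.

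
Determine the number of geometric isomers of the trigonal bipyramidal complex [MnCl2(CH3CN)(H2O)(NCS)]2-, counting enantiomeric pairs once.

Placing the ligands in turn and identifying arrangements related by rotation or reflection leaves 7 distinct geometric isomers.

7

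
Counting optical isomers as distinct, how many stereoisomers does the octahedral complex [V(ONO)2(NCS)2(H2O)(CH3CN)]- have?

The distinct arrangements are (6 in all): ONO trans, NCS trans; ONO cis, NCS cis (3 arrangements, 2 chiral); ONO trans, NCS cis; ONO cis, NCS trans.
Of these, 2 lack any improper symmetry element and so occur as enantiomeric pairs, giving 6 + 2 = 8 stereoisomers in total.

8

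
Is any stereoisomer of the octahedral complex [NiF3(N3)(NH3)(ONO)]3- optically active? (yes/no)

In an octahedral complex each vertex has one trans partner and four cis neighbours.
The distinct arrangements are (4 in all): F mer (3 arrangements); F fac (chiral).
One of these lacks any improper symmetry element and so occurs as an enantiomeric pair, giving 4 + 1 = 5 stereoisomers in total.

yes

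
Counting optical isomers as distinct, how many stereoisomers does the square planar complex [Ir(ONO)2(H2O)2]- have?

A square has two trans pairs of vertices; adjacent vertices are cis.
There are 2 geometric isomers: ONO cis; ONO trans.
Each arrangement has an internal mirror plane or centre of symmetry, so none is chiral.

2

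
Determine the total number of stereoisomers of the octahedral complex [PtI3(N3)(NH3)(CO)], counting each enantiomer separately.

In an octahedral complex each vertex has one trans partner and four cis neighbours.
The distinct arrangements are (4 in all): I mer (3 arrangements); I fac (chiral).
One of these lacks any improper symmetry element and so occurs as an enantiomeric pair, giving 4 + 1 = 5 stereoisomers in total.

5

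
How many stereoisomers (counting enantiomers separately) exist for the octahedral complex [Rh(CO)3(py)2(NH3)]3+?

There are 3 geometric isomers: CO mer, py trans; CO mer, py cis; CO fac, py cis.
Each arrangement has an internal mirror plane or centre of symmetry, so none is chiral.

3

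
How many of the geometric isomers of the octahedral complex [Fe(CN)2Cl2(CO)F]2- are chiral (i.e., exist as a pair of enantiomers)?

2

The distinct arrangements are (6 in all): CN trans, Cl cis; CN trans, Cl trans; CN cis, Cl cis (3 arrangements, 2 chiral); CN cis, Cl trans.
Of these, 2 lack any improper symmetry element and so occur as enantiomeric pairs, giving 6 + 2 = 8 stereoisomers in total.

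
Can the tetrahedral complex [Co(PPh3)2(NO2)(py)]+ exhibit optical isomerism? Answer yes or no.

In a tetrahedral complex all four positions are equivalent and every pair of ligands is adjacent — there is no cis/trans distinction.
Only one geometric arrangement is possible.

no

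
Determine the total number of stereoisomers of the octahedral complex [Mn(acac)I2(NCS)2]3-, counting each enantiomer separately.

4

In an octahedral complex each vertex has one trans partner and four cis neighbours.
Each acac is bidentate and must span two cis positions.
There are 3 geometric isomers: I trans, NCS cis; I cis, NCS cis (chiral); I cis, NCS trans.
One of these lacks any improper symmetry element and so occurs as an enantiomeric pair, giving 3 + 1 = 4 stereoisomers in total.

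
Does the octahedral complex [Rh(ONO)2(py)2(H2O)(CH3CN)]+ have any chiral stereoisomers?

yes

The six octahedral sites form three mutually perpendicular trans pairs.
The distinct arrangements are (6 in all): ONO trans, py trans; ONO cis, py cis (3 arrangements, 2 chiral); ONO cis, py trans; ONO trans, py cis.
Of these, 2 lack any improper symmetry element and so occur as enantiomeric pairs, giving 6 + 2 = 8 stereoisomers in total.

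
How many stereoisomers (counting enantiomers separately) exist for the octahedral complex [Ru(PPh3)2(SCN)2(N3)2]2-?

An octahedron has six vertices in three trans pairs; every non-trans pair is cis.
Systematic placement gives 5 geometric isomers: PPh3 trans, SCN trans, N3 trans; PPh3 cis, SCN cis, N3 trans; PPh3 cis, SCN trans, N3 cis; PPh3 cis, SCN cis, N3 cis (chiral); PPh3 trans, SCN cis, N3 cis.
One of these lacks any improper symmetry element and so occurs as an enantiomeric pair, giving 5 + 1 = 6 stereoisomers in total.

6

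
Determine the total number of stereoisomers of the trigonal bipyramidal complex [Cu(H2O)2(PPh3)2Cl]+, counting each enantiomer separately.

Exhaustive case analysis gives 5 geometric isomers.
One of these lacks any improper symmetry element and so occurs as an enantiomeric pair, giving 5 + 1 = 6 stereoisomers in total.

6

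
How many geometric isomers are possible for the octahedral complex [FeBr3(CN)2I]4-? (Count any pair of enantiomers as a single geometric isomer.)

There are 3 geometric isomers: Br mer, CN cis; Br mer, CN trans; Br fac, CN cis.

3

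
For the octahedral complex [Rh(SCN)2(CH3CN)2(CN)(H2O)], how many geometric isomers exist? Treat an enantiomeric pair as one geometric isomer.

There are 6 geometric isomers: SCN trans, CH3CN trans; SCN cis, CH3CN trans; SCN trans, CH3CN cis; SCN cis, CH3CN cis (3 arrangements, 2 chiral).

6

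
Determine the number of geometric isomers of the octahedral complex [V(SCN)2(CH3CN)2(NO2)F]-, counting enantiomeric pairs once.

6

An octahedron has six vertices in three trans pairs; every non-trans pair is cis.
The distinct arrangements are (6 in all): SCN trans, CH3CN trans; SCN cis, CH3CN trans; SCN trans, CH3CN cis; SCN cis, CH3CN cis (3 arrangements, 2 chiral).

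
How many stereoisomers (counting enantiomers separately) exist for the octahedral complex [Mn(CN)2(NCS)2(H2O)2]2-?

An octahedron has six vertices in three trans pairs; every non-trans pair is cis.
Working through the distinct placements yields 5 geometric isomers: CN trans, NCS trans, H2O trans; CN trans, NCS cis, H2O cis; CN cis, NCS trans, H2O cis; CN cis, NCS cis, H2O cis (chiral); CN cis, NCS cis, H2O trans.
One of these lacks any improper symmetry element and so occurs as an enantiomeric pair, giving 5 + 1 = 6 stereoisomers in total.

6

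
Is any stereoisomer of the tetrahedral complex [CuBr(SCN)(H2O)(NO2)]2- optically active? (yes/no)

In a tetrahedral complex all four positions are equivalent and every pair of ligands is adjacent — there is no cis/trans distinction.
Only one geometric arrangement is possible; it has no improper symmetry element, so it exists as a pair of enantiomers (2 stereoisomers).

yes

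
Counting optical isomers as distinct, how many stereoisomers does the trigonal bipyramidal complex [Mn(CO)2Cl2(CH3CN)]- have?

Placing the ligands in turn and identifying arrangements related by rotation or reflection leaves 5 distinct geometric isomers.
One of these lacks any improper symmetry element and so occurs as an enantiomeric pair, giving 5 + 1 = 6 stereoisomers in total.

6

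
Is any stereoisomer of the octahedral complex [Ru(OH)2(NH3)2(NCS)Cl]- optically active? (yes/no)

yes

Working through the distinct placements yields 6 geometric isomers: OH trans, NH3 trans; OH cis, NH3 cis (3 arrangements, 2 chiral); OH trans, NH3 cis; OH cis, NH3 trans.
Of these, 2 lack any improper symmetry element and so occur as enantiomeric pairs, giving 6 + 2 = 8 stereoisomers in total.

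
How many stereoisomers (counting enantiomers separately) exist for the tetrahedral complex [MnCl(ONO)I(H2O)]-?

2

In a tetrahedral complex all four positions are equivalent and every pair of ligands is adjacent — there is no cis/trans distinction.
Only one geometric arrangement is possible; it has no improper symmetry element, so it exists as a pair of enantiomers (2 stereoisomers).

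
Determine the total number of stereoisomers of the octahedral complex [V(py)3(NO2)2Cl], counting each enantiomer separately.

3

An octahedron has six vertices in three trans pairs; every non-trans pair is cis.
Working through the distinct placements yields 3 geometric isomers: py mer, NO2 cis; py mer, NO2 trans; py fac, NO2 cis.
Each arrangement has an internal mirror plane or centre of symmetry, so none is chiral.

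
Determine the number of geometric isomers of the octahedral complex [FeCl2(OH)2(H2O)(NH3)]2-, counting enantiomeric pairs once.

An octahedron has six vertices in three trans pairs; every non-trans pair is cis.
Working through the distinct placements yields 6 geometric isomers: Cl trans, OH trans; Cl trans, OH cis; Cl cis, OH trans; Cl cis, OH cis (3 arrangements, 2 chiral).

6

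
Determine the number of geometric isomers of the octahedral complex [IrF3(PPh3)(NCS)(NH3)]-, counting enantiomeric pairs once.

In an octahedral complex each vertex has one trans partner and four cis neighbours.
There are 4 geometric isomers: F mer (3 arrangements); F fac (chiral).

4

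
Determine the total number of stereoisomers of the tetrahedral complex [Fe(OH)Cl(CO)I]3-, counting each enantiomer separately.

All four vertices of a tetrahedron are equivalent and mutually adjacent, so cis/trans isomerism cannot arise.
Only one geometric arrangement is possible; it has no improper symmetry element, so it exists as a pair of enantiomers (2 stereoisomers).

2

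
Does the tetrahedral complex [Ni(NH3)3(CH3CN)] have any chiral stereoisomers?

no

All four vertices of a tetrahedron are equivalent and mutually adjacent, so cis/trans isomerism cannot arise.
Only one geometric arrangement is possible.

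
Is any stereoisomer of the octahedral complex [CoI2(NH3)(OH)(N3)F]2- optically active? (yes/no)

Placing the ligands in turn and identifying arrangements related by rotation or reflection leaves 9 distinct geometric isomers.
Of these, 6 lack any improper symmetry element and so occur as enantiomeric pairs, giving 9 + 6 = 15 stereoisomers in total.

yes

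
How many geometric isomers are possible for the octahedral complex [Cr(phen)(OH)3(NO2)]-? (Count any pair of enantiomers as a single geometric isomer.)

2

In an octahedral complex each vertex has one trans partner and four cis neighbours.
Each phen is bidentate and must span two cis positions.
Working through the distinct placements yields 2 geometric isomers: OH fac; OH mer.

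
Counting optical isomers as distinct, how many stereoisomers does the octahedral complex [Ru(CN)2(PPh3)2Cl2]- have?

6

An octahedron has six vertices in three trans pairs; every non-trans pair is cis.
The distinct arrangements are (5 in all): CN trans, PPh3 trans, Cl trans; CN trans, PPh3 cis, Cl cis; CN cis, PPh3 trans, Cl cis; CN cis, PPh3 cis, Cl cis (chiral); CN cis, PPh3 cis, Cl trans.
One of these lacks any improper symmetry element and so occurs as an enantiomeric pair, giving 5 + 1 = 6 stereoisomers in total.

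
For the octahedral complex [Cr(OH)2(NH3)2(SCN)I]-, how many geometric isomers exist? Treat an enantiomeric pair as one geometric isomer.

6

In an octahedral complex each vertex has one trans partner and four cis neighbours.
Systematic placement gives 6 geometric isomers: OH cis, NH3 cis (3 arrangements, 2 chiral); OH trans, NH3 cis; OH cis, NH3 trans; OH trans, NH3 trans.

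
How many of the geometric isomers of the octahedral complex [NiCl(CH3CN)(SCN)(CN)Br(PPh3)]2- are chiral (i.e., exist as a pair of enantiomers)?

An octahedron has six vertices in three trans pairs; every non-trans pair is cis.
Placing the ligands in turn and identifying arrangements related by rotation or reflection leaves 15 distinct geometric isomers.
Of these, 15 lack any improper symmetry element and so occur as enantiomeric pairs, giving 15 + 15 = 30 stereoisomers in total.

15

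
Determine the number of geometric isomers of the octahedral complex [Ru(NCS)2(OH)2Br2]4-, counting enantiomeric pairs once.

5

An octahedron has six vertices in three trans pairs; every non-trans pair is cis.
The distinct arrangements are (5 in all): NCS trans, OH trans, Br trans; NCS cis, OH cis, Br trans; NCS cis, OH trans, Br cis; NCS cis, OH cis, Br cis (chiral); NCS trans, OH cis, Br cis.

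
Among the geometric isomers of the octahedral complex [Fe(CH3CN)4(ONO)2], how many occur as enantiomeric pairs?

0

Systematic placement gives 2 geometric isomers: ONO trans; ONO cis.
Each arrangement has an internal mirror plane or centre of symmetry, so none is chiral.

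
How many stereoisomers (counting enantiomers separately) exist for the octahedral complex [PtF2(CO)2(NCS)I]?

An octahedron has six vertices in three trans pairs; every non-trans pair is cis.
There are 6 geometric isomers: F trans, CO trans; F cis, CO trans; F cis, CO cis (3 arrangements, 2 chiral); F trans, CO cis.
Of these, 2 lack any improper symmetry element and so occur as enantiomeric pairs, giving 6 + 2 = 8 stereoisomers in total.

8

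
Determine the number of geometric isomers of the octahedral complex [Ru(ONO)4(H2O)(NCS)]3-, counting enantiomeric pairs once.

An octahedron has six vertices in three trans pairs; every non-trans pair is cis.
There are 2 geometric isomers: H2O and NCS mutually trans; H2O and NCS mutually cis.

2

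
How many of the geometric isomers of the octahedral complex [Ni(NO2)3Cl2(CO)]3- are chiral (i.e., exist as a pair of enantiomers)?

0

Systematic placement gives 3 geometric isomers: NO2 mer, Cl cis; NO2 mer, Cl trans; NO2 fac, Cl cis.
Each arrangement has an internal mirror plane or centre of symmetry, so none is chiral.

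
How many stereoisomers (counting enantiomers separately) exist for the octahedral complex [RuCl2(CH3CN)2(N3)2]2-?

An octahedron has six vertices in three trans pairs; every non-trans pair is cis.
There are 5 geometric isomers: Cl trans, CH3CN trans, N3 trans; Cl cis, CH3CN trans, N3 cis; Cl cis, CH3CN cis, N3 trans; Cl cis, CH3CN cis, N3 cis (chiral); Cl trans, CH3CN cis, N3 cis.
One of these lacks any improper symmetry element and so occurs as an enantiomeric pair, giving 5 + 1 = 6 stereoisomers in total.

6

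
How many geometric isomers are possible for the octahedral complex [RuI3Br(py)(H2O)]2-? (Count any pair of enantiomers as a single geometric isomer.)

In an octahedral complex each vertex has one trans partner and four cis neighbours.
Systematic placement gives 4 geometric isomers: I mer (3 arrangements); I fac (chiral).

4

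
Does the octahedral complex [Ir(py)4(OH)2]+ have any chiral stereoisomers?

no

In an octahedral complex each vertex has one trans partner and four cis neighbours.
There are 2 geometric isomers: OH trans; OH cis.
Each arrangement has an internal mirror plane or centre of symmetry, so none is chiral.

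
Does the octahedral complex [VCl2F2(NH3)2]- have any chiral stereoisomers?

Working through the distinct placements yields 5 geometric isomers: Cl trans, F trans, NH3 trans; Cl trans, F cis, NH3 cis; Cl cis, F cis, NH3 trans; Cl cis, F cis, NH3 cis (chiral); Cl cis, F trans, NH3 cis.
One of these lacks any improper symmetry element and so occurs as an enantiomeric pair, giving 5 + 1 = 6 stereoisomers in total.

yes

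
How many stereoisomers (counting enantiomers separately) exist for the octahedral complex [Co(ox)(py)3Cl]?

In an octahedral complex each vertex has one trans partner and four cis neighbours.
Each ox is bidentate and must span two cis positions.
The distinct arrangements are (2 in all): py mer; py fac.
Each arrangement has an internal mirror plane or centre of symmetry, so none is chiral.

2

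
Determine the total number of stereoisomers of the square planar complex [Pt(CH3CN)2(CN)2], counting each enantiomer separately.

2

A square has two trans pairs of vertices; adjacent vertices are cis.
The distinct arrangements are (2 in all): CH3CN cis; CH3CN trans.
Each arrangement has an internal mirror plane or centre of symmetry, so none is chiral.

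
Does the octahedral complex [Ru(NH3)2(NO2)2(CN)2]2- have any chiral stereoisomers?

yes

In an octahedral complex each vertex has one trans partner and four cis neighbours.
Systematic placement gives 5 geometric isomers: NH3 trans, NO2 trans, CN trans; NH3 cis, NO2 cis, CN trans; NH3 cis, NO2 trans, CN cis; NH3 cis, NO2 cis, CN cis (chiral); NH3 trans, NO2 cis, CN cis.
One of these lacks any improper symmetry element and so occurs as an enantiomeric pair, giving 5 + 1 = 6 stereoisomers in total.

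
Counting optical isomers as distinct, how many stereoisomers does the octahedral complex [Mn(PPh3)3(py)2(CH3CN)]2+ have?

3

An octahedron has six vertices in three trans pairs; every non-trans pair is cis.
There are 3 geometric isomers: PPh3 mer, py trans; PPh3 fac, py cis; PPh3 mer, py cis.
Each arrangement has an internal mirror plane or centre of symmetry, so none is chiral.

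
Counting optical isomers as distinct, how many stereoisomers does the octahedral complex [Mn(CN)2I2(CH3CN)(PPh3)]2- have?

8

The six octahedral sites form three mutually perpendicular trans pairs.
There are 6 geometric isomers: CN cis, I cis (3 arrangements, 2 chiral); CN cis, I trans; CN trans, I cis; CN trans, I trans.
Of these, 2 lack any improper symmetry element and so occur as enantiomeric pairs, giving 6 + 2 = 8 stereoisomers in total.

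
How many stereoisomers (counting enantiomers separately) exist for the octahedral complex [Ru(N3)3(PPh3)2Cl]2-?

3

In an octahedral complex each vertex has one trans partner and four cis neighbours.
Working through the distinct placements yields 3 geometric isomers: N3 mer, PPh3 trans; N3 fac, PPh3 cis; N3 mer, PPh3 cis.
Each arrangement has an internal mirror plane or centre of symmetry, so none is chiral.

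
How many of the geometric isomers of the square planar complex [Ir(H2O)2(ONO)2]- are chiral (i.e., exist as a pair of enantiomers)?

In a square planar complex each vertex has one trans partner and two cis neighbours.
Systematic placement gives 2 geometric isomers: H2O cis; H2O trans.
Each arrangement has an internal mirror plane or centre of symmetry, so none is chiral.

0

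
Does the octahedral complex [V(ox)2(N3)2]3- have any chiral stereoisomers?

yes

The six octahedral sites form three mutually perpendicular trans pairs.
Each ox is bidentate and must span two cis positions.
The distinct arrangements are (2 in all): N3 trans; N3 cis (chiral).
One of these lacks any improper symmetry element and so occurs as an enantiomeric pair, giving 2 + 1 = 3 stereoisomers in total.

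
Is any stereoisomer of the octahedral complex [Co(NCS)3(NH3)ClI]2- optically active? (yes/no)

The six octahedral sites form three mutually perpendicular trans pairs.
There are 4 geometric isomers: NCS mer (3 arrangements); NCS fac (chiral).
One of these lacks any improper symmetry element and so occurs as an enantiomeric pair, giving 4 + 1 = 5 stereoisomers in total.

yes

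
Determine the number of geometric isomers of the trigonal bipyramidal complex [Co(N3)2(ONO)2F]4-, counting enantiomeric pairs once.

Systematic enumeration (placing each ligand type in turn and discarding arrangements equivalent by rotation or reflection) gives 5 geometric isomers.

5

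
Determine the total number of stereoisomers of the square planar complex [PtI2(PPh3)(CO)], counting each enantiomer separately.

2

In a square planar complex each vertex has one trans partner and two cis neighbours.
Systematic placement gives 2 geometric isomers: I cis; I trans.
Each arrangement has an internal mirror plane or centre of symmetry, so none is chiral.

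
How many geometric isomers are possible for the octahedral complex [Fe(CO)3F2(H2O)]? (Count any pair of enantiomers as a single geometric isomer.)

In an octahedral complex each vertex has one trans partner and four cis neighbours.
There are 3 geometric isomers: CO mer, F cis; CO mer, F trans; CO fac, F cis.

3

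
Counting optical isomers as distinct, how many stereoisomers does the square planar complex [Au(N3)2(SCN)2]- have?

2

There are 2 geometric isomers: N3 cis; N3 trans.
Each arrangement has an internal mirror plane or centre of symmetry, so none is chiral.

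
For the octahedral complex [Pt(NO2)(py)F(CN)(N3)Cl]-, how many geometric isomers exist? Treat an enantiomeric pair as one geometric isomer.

The six octahedral sites form three mutually perpendicular trans pairs.
Exhaustive case analysis gives 15 geometric isomers.

15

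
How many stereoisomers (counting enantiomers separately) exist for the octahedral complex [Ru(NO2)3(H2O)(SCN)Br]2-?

Working through the distinct placements yields 4 geometric isomers: NO2 mer (3 arrangements); NO2 fac (chiral).
One of these lacks any improper symmetry element and so occurs as an enantiomeric pair, giving 4 + 1 = 5 stereoisomers in total.

5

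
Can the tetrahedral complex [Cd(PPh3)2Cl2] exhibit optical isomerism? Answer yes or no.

no

All four vertices of a tetrahedron are equivalent and mutually adjacent, so cis/trans isomerism cannot arise.
Only one geometric arrangement is possible.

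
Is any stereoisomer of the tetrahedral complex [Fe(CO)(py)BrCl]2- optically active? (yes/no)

All four vertices of a tetrahedron are equivalent and mutually adjacent, so cis/trans isomerism cannot arise.
Only one geometric arrangement is possible; it has no improper symmetry element, so it exists as a pair of enantiomers (2 stereoisomers).

yes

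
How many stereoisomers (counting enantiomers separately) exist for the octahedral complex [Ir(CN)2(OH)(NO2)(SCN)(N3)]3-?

15

In an octahedral complex each vertex has one trans partner and four cis neighbours.
Placing the ligands in turn and identifying arrangements related by rotation or reflection leaves 9 distinct geometric isomers.
Of these, 6 lack any improper symmetry element and so occur as enantiomeric pairs, giving 9 + 6 = 15 stereoisomers in total.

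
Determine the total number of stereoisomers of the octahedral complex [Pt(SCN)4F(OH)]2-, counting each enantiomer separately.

2

In an octahedral complex each vertex has one trans partner and four cis neighbours.
Working through the distinct placements yields 2 geometric isomers: F and OH mutually trans; F and OH mutually cis.
Each arrangement has an internal mirror plane or centre of symmetry, so none is chiral.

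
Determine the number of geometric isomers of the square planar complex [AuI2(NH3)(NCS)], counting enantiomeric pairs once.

A square has two trans pairs of vertices; adjacent vertices are cis.
Working through the distinct placements yields 2 geometric isomers: I cis; I trans.

2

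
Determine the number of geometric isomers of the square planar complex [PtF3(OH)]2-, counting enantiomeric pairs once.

A square has two trans pairs of vertices; adjacent vertices are cis.
Only one geometric arrangement is possible.

1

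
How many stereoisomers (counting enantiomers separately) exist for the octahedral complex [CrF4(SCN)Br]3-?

In an octahedral complex each vertex has one trans partner and four cis neighbours.
There are 2 geometric isomers: SCN and Br mutually cis; SCN and Br mutually trans.
Each arrangement has an internal mirror plane or centre of symmetry, so none is chiral.

2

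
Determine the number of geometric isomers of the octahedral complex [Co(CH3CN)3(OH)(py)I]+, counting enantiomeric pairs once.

4

An octahedron has six vertices in three trans pairs; every non-trans pair is cis.
The distinct arrangements are (4 in all): CH3CN mer (3 arrangements); CH3CN fac (chiral).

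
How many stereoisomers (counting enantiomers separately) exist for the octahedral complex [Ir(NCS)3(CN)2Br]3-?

3

Systematic placement gives 3 geometric isomers: NCS mer, CN cis; NCS mer, CN trans; NCS fac, CN cis.
Each arrangement has an internal mirror plane or centre of symmetry, so none is chiral.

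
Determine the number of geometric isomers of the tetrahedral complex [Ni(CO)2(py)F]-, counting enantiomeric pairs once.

1

All four vertices of a tetrahedron are equivalent and mutually adjacent, so cis/trans isomerism cannot arise.
Only one geometric arrangement is possible.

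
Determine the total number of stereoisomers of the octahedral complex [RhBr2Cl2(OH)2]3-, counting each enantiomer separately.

6

Working through the distinct placements yields 5 geometric isomers: Br trans, Cl trans, OH trans; Br trans, Cl cis, OH cis; Br cis, Cl cis, OH trans; Br cis, Cl cis, OH cis (chiral); Br cis, Cl trans, OH cis.
One of these lacks any improper symmetry element and so occurs as an enantiomeric pair, giving 5 + 1 = 6 stereoisomers in total.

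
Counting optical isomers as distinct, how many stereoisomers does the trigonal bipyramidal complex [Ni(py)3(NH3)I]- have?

4

A trigonal bipyramid has two axial and three equatorial sites, which are chemically inequivalent.
There are 4 geometric isomers: NH3 axial, I axial; NH3 equatorial, I axial; NH3 axial, I equatorial; NH3 equatorial, I equatorial.
Each arrangement has an internal mirror plane or centre of symmetry, so none is chiral.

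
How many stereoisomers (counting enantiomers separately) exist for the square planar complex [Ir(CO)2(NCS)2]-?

A square has two trans pairs of vertices; adjacent vertices are cis.
The distinct arrangements are (2 in all): CO cis; CO trans.
Each arrangement has an internal mirror plane or centre of symmetry, so none is chiral.

2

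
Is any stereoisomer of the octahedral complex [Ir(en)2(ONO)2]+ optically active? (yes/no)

Each en is bidentate and must span two cis positions.
Systematic placement gives 2 geometric isomers: ONO trans; ONO cis (chiral).
One of these lacks any improper symmetry element and so occurs as an enantiomeric pair, giving 2 + 1 = 3 stereoisomers in total.

yes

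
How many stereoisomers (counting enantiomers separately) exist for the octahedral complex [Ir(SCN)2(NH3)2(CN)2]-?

In an octahedral complex each vertex has one trans partner and four cis neighbours.
Systematic placement gives 5 geometric isomers: SCN trans, NH3 trans, CN trans; SCN cis, NH3 cis, CN trans; SCN trans, NH3 cis, CN cis; SCN cis, NH3 cis, CN cis (chiral); SCN cis, NH3 trans, CN cis.
One of these lacks any improper symmetry element and so occurs as an enantiomeric pair, giving 5 + 1 = 6 stereoisomers in total.

6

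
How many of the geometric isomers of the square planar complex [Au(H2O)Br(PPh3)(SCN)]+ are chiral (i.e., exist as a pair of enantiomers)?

0

A square has two trans pairs of vertices; adjacent vertices are cis.
Working through the distinct placements yields 3 geometric isomers: (Br/PPh3 trans, H2O/SCN trans); (Br/SCN trans, H2O/PPh3 trans); (Br/H2O trans, PPh3/SCN trans).
Each arrangement has an internal mirror plane or centre of symmetry, so none is chiral.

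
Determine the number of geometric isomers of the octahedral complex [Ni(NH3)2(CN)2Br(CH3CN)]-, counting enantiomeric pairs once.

An octahedron has six vertices in three trans pairs; every non-trans pair is cis.
The distinct arrangements are (6 in all): NH3 trans, CN trans; NH3 cis, CN cis (3 arrangements, 2 chiral); NH3 trans, CN cis; NH3 cis, CN trans.

6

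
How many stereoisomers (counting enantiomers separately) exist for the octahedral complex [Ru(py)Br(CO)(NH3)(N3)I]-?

Exhaustive case analysis gives 15 geometric isomers.
Of these, 15 lack any improper symmetry element and so occur as enantiomeric pairs, giving 15 + 15 = 30 stereoisomers in total.

30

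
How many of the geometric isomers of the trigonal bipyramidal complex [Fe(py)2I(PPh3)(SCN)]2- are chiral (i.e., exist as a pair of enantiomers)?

3

In a trigonal bipyramid the two axial positions differ from the three equatorial ones.
Exhaustive case analysis gives 7 geometric isomers.
Of these, 3 lack any improper symmetry element and so occur as enantiomeric pairs, giving 7 + 3 = 10 stereoisomers in total.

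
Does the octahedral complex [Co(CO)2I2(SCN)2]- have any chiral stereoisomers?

yes

Systematic placement gives 5 geometric isomers: CO trans, I trans, SCN trans; CO trans, I cis, SCN cis; CO cis, I cis, SCN trans; CO cis, I cis, SCN cis (chiral); CO cis, I trans, SCN cis.
One of these lacks any improper symmetry element and so occurs as an enantiomeric pair, giving 5 + 1 = 6 stereoisomers in total.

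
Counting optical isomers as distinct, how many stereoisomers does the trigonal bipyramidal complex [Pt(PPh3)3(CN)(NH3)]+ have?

4

A trigonal bipyramid has two axial and three equatorial sites, which are chemically inequivalent.
Systematic placement gives 4 geometric isomers: CN axial, NH3 axial; CN axial, NH3 equatorial; CN equatorial, NH3 axial; CN equatorial, NH3 equatorial.
Each arrangement has an internal mirror plane or centre of symmetry, so none is chiral.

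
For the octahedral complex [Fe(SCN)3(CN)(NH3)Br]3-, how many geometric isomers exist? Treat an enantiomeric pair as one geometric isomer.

The six octahedral sites form three mutually perpendicular trans pairs.
There are 4 geometric isomers: SCN mer (3 arrangements); SCN fac (chiral).

4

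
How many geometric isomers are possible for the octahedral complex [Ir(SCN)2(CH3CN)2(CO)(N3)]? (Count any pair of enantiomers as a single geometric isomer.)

6

An octahedron has six vertices in three trans pairs; every non-trans pair is cis.
Systematic placement gives 6 geometric isomers: SCN trans, CH3CN trans; SCN cis, CH3CN trans; SCN trans, CH3CN cis; SCN cis, CH3CN cis (3 arrangements, 2 chiral).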